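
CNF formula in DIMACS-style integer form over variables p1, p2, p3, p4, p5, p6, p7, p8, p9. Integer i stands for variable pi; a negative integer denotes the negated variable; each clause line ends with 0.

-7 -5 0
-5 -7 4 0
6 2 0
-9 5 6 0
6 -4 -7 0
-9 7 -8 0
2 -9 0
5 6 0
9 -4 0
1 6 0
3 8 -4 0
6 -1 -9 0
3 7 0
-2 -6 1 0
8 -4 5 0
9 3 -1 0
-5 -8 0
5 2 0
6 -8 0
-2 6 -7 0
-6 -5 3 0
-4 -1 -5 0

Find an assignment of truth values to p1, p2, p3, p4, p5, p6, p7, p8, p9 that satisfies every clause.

Set p1 = True and propagate.
Branch on p2: take p2 = True.
Set p3 = False and propagate.
  then p7 is forced to True.
  then p5 is forced to False.
  then p6 is forced to True.
  then p9 is forced to True.
For the remaining variables, p4 = False, p8 = True works.
Every clause has at least one true literal under this assignment.

p1=T, p2=T, p3=F, p4=F, p5=F, p6=T, p7=T, p8=T, p9=T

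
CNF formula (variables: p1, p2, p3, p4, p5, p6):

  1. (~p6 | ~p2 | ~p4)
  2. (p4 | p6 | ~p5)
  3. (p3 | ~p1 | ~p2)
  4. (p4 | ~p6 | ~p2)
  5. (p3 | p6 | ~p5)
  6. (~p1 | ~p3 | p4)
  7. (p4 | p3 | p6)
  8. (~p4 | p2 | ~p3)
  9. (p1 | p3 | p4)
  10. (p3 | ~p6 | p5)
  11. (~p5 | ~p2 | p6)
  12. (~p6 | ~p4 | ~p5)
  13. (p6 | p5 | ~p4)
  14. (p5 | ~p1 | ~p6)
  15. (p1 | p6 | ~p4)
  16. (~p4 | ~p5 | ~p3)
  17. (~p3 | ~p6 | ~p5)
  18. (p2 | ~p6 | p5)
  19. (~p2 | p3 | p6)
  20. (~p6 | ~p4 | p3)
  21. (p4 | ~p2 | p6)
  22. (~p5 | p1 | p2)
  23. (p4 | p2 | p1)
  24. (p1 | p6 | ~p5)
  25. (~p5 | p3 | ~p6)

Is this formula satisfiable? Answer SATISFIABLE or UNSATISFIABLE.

p6 = True:
  p3 = True:
    propagation gives p5=False, p1=False, p2=True, p4=False; an empty clause results — contradiction.
  p3 = False:
    propagation gives p5=True; an empty clause results — contradiction.
p6 = False:
  p4 = True:
    propagation gives p5=True, p3=True; an empty clause results — contradiction.
  p4 = False:
    propagation gives p5=False, p3=True, p1=False, p2=False; an empty clause results — contradiction.
Every branch closes, so no satisfying assignment exists.

UNSATISFIABLE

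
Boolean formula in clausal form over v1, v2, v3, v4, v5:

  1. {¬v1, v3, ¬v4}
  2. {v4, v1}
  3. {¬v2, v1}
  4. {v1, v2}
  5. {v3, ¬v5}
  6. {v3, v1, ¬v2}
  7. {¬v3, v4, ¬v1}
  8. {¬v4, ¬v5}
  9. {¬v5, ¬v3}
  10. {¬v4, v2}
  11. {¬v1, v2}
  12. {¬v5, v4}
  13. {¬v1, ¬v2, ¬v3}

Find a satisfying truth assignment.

v5 occurs only negated in the remaining clauses — set v5 = False.
Try v1 = True.
  then v2 is forced to True.
  then v3 is forced to False.
  then v4 is forced to False.

v1 = True  v2 = True  v3 = False  v4 = False  v5 = False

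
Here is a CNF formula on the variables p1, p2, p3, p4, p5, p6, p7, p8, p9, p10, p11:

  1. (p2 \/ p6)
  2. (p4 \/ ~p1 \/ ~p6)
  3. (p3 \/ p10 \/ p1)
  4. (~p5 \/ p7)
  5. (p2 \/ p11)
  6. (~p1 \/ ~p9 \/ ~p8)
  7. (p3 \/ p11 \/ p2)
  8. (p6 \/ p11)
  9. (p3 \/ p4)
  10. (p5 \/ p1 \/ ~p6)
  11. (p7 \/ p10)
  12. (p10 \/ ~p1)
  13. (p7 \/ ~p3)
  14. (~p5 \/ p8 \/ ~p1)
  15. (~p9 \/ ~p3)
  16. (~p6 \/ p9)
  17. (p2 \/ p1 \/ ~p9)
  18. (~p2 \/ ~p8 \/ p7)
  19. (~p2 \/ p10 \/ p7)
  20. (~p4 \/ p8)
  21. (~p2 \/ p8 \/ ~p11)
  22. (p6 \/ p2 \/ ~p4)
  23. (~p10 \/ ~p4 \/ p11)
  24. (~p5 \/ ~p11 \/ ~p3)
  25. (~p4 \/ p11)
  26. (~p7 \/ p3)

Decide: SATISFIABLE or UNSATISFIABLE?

Branch on p1: take p1 = True.
  then p10 is forced to True.
For the remaining variables, p2 = True, p3 = True, p4 = False, p5 = False, p6 = False, p7 = True, p8 = True, p9 = False, p11 = True works.
Every clause has at least one true literal under this assignment.
So p1=T  p2=T  p3=T  p4=F  p5=F  p6=F  p7=T  p8=T  p9=F  p10=T  p11=T is a satisfying assignment.

SATISFIABLE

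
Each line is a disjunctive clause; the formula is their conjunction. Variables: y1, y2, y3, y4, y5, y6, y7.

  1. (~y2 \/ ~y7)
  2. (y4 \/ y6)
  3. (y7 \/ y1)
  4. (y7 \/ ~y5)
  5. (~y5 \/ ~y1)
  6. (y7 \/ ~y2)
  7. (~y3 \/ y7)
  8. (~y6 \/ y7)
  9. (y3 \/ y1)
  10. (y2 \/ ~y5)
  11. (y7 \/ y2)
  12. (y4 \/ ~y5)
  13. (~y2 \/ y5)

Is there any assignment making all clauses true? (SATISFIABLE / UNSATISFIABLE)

SATISFIABLE

Branch on y1: take y1 = True.
  then y5 is forced to False.
  then y2 is forced to False.
  then y7 is forced to True.
For the remaining variables, y3 = True, y4 = False, y6 = True works.
So y1=T  y2=F  y3=T  y4=F  y5=F  y6=T  y7=T is a satisfying assignment.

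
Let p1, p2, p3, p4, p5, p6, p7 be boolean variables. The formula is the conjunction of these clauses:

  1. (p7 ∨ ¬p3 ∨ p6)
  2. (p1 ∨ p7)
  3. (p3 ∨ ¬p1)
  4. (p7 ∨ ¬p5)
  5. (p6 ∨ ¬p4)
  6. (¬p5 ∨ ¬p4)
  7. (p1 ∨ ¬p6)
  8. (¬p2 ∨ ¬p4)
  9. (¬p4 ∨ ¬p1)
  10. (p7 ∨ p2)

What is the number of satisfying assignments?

17

Case analysis on p1 and p4:
  p1=1, p4=1: a clause becomes empty — 0.
  p1=1, p4=0: 9 of the 32 assignments to (p2,p3,p5,p6,p7) work.
  p1=0, p4=1: a clause becomes empty — 0.
  p1=0, p4=0: forces p6=0; p7=1; p2, p3, p5 free → 2^3 = 8.
Total: 0 + 9 + 0 + 8 = 17.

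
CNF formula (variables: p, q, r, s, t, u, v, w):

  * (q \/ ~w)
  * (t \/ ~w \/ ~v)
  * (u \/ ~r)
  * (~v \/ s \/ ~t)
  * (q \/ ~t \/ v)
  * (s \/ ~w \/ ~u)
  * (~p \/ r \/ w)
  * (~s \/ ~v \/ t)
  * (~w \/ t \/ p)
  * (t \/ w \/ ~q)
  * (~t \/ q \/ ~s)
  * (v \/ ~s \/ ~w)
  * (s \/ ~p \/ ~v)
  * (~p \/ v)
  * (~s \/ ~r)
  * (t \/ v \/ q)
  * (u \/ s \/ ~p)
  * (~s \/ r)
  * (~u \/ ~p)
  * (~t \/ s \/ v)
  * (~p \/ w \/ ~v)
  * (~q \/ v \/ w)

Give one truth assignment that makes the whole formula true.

p = F, q = F, r = F, s = F, t = F, u = T, v = T, w = F

Check each clause:
  1. (~w \/ q) — ~w is true.
  2. (~v \/ ~w \/ t) — ~w is true.
  3. (u \/ ~r) — ~r is true.
  4. (~t \/ s \/ ~v) — ~t is true.
  5. (~t \/ v \/ q) — ~t is true.
  6. (~w \/ ~u \/ s) — ~w is true.
  7. (r \/ w \/ ~p) — ~p is true.
  8. (~v \/ t \/ ~s) — ~s is true.
  9. (t \/ p \/ ~w) — ~w is true.
  10. (t \/ ~q \/ w) — ~q is true.
  11. (q \/ ~t \/ ~s) — ~t is true.
  12. (v \/ ~s \/ ~w) — ~w is true.
  13. (~v \/ ~p \/ s) — ~p is true.
  14. (v \/ ~p) — ~p is true.
  15. (~r \/ ~s) — ~s is true.
  16. (v \/ q \/ t) — v is true.
  17. (u \/ ~p \/ s) — ~p is true.
  18. (~s \/ r) — ~s is true.
  19. (~u \/ ~p) — ~p is true.
  20. (s \/ ~t \/ v) — ~t is true.
  21. (~p \/ w \/ ~v) — ~p is true.
  22. (w \/ ~q \/ v) — ~q is true.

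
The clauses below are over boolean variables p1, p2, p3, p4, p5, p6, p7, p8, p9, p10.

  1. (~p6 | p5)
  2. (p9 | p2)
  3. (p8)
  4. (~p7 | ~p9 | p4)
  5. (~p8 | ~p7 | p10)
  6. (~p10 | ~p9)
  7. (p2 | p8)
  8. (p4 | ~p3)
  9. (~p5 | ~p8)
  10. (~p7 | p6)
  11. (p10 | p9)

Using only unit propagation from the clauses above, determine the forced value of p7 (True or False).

(p8) stands alone — p8 = True.
In (~p5 | ~p8), ~p8 is now false; ~p5 must hold, so p5 = False.
(~p6 | p5): since p5 = False, the clause reduces to (~p6). p6 = False.
(p6 | ~p7): since p6 = False, the clause reduces to (~p7). p7 = False.

False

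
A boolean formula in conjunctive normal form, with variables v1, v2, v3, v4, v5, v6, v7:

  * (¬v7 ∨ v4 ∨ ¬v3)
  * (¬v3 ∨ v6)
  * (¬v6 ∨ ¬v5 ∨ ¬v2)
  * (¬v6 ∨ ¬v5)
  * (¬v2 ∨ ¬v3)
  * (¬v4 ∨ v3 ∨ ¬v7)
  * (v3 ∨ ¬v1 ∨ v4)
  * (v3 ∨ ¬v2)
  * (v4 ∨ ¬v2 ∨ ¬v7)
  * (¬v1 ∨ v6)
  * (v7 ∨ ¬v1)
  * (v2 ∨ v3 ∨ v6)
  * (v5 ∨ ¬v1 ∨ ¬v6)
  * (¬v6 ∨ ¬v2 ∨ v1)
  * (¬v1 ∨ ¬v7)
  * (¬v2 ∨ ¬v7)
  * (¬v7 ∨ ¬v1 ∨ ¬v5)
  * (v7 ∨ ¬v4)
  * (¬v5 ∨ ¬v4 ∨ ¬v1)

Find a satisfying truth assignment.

v1=F, v2=F, v3=T, v4=T, v5=F, v6=T, v7=T

Try v1 = False.
Try v2 = False.
Try v3 = True.
  then v6 is forced to True.
  then v5 is forced to False.
The remaining clauses are satisfied by v4 = True, v7 = True.
Every clause has at least one true literal under this assignment.
Check each clause:
  1. (¬v7 ∨ ¬v3 ∨ v4) — v4 is true.
  2. (¬v3 ∨ v6) — v6 is true.
  3. (¬v5 ∨ ¬v6 ∨ ¬v2) — ¬v5 is true.
  4. (¬v6 ∨ ¬v5) — ¬v5 is true.
  5. (¬v2 ∨ ¬v3) — ¬v2 is true.
  6. (¬v4 ∨ ¬v7 ∨ v3) — v3 is true.
  7. (¬v1 ∨ v4 ∨ v3) — v3 is true.
  8. (v3 ∨ ¬v2) — v3 is true.
  9. (¬v7 ∨ v4 ∨ ¬v2) — v4 is true.
  10. (v6 ∨ ¬v1) — v6 is true.
  11. (v7 ∨ ¬v1) — ¬v1 is true.
  12. (v3 ∨ v2 ∨ v6) — v3 is true.
  13. (¬v1 ∨ v5 ∨ ¬v6) — ¬v1 is true.
  14. (¬v6 ∨ ¬v2 ∨ v1) — ¬v2 is true.
  15. (¬v7 ∨ ¬v1) — ¬v1 is true.
  16. (¬v7 ∨ ¬v2) — ¬v2 is true.
  17. (¬v7 ∨ ¬v5 ∨ ¬v1) — ¬v5 is true.
  18. (¬v4 ∨ v7) — v7 is true.
  19. (¬v4 ∨ ¬v5 ∨ ¬v1) — ¬v5 is true.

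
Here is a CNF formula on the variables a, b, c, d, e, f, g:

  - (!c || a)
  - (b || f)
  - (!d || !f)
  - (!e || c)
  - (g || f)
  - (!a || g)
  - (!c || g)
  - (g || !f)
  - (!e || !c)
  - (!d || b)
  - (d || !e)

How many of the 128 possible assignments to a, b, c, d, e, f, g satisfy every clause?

12

Split on c, then f.
  c=T, f=T: remaining (a,b,d,e,g) ∈ {(T,F,F,F,T); (T,T,F,F,T)} — 2.
  c=T, f=F: remaining (a,b,d,e,g) ∈ {(T,T,F,F,T); (T,T,T,F,T)} — 2.
  c=F, f=T: remaining (a,b,d,e,g) ∈ {(F,F,F,F,T); (F,T,F,F,T); (T,F,F,F,T); (T,T,F,F,T)} — 4.
  c=F, f=F: remaining (a,b,d,e,g) ∈ {(F,T,F,F,T); (F,T,T,F,T); (T,T,F,F,T); (T,T,T,F,T)} — 4.
Total: 2 + 2 + 4 + 4 = 12.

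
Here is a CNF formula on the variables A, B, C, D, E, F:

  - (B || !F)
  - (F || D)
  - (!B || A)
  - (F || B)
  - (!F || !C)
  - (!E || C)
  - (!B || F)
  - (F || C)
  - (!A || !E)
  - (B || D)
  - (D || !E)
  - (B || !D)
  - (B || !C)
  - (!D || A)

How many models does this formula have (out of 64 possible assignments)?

Satisfying assignments:
  A=T B=T C=F D=F E=F F=T
  A=T B=T C=F D=T E=F F=T
Count: 2.

2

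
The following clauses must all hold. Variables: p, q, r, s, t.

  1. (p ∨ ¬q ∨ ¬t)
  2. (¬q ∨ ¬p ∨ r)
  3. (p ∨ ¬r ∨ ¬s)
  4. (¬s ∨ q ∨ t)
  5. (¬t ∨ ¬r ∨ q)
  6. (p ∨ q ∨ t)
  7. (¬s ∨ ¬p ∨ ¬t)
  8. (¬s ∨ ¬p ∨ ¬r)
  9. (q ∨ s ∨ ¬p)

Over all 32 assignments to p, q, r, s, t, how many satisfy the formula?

The models are:
  p=0 q=0 r=0 s=0 t=1
  p=0 q=0 r=0 s=1 t=1
  p=0 q=1 r=0 s=0 t=0
  p=0 q=1 r=0 s=1 t=0
  p=0 q=1 r=1 s=0 t=0
  p=1 q=1 r=1 s=0 t=0
  p=1 q=1 r=1 s=0 t=1
That's 7 in total.

7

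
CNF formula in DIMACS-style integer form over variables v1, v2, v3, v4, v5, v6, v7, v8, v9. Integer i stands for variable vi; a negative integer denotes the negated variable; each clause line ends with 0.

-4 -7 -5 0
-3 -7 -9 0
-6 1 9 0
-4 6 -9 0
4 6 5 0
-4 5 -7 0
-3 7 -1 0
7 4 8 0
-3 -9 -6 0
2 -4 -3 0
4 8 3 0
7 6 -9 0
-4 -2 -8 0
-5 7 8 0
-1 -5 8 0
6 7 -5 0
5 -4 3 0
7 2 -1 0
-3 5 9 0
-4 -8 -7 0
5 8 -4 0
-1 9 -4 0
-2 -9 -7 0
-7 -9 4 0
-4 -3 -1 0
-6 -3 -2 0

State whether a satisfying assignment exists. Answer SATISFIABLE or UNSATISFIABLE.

SATISFIABLE

Set v1 = True and propagate.
Set v2 = True and propagate.
The remaining clauses are satisfied by v3 = False, v4 = False, v5 = True, v6 = True, v7 = False, v8 = True, v9 = False.
So v1=T, v2=T, v3=F, v4=F, v5=T, v6=T, v7=F, v8=T, v9=F is a satisfying assignment.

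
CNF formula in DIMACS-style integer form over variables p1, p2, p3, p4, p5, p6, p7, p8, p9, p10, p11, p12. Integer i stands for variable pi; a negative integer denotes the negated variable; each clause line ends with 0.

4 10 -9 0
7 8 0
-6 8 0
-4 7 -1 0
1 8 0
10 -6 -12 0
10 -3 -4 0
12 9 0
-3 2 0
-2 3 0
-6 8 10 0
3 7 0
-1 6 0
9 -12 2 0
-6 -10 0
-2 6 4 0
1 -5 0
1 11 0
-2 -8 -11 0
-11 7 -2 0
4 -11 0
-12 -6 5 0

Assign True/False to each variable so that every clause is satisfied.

Pure literal: p7 appears only positively; assign p7 = True.
Try p1 = False.
  then p8 is forced to True.
  then p5 is forced to False.
  then p11 is forced to True.
  then p2 is forced to False.
  then p3 is forced to False.
  then p4 is forced to True.
The remaining clauses are satisfied by p6 = True, p9 = True, p10 = False, p12 = False.

p1=False  p2=False  p3=False  p4=True  p5=False  p6=True  p7=True  p8=True  p9=True  p10=False  p11=True  p12=False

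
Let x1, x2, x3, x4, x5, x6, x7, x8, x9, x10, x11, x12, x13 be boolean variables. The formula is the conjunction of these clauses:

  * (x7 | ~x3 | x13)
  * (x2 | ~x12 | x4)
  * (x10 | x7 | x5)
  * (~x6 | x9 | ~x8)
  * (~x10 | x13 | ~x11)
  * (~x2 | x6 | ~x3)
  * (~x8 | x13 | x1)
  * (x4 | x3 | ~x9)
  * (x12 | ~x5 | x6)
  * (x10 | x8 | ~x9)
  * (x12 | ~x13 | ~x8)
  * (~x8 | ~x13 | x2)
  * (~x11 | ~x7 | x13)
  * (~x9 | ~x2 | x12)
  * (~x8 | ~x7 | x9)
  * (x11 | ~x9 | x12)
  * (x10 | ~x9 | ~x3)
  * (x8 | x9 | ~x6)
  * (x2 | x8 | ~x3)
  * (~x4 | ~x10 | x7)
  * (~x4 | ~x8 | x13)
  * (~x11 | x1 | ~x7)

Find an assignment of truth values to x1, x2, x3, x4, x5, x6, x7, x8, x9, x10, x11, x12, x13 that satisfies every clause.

x1=1, x2=1, x3=1, x4=0, x5=0, x6=1, x7=1, x8=1, x9=1, x10=1, x11=0, x12=1, x13=0

Check each clause:
  1. (x7 | x13 | ~x3) — x7 is true.
  2. (~x12 | x4 | x2) — x2 is true.
  3. (x10 | x7 | x5) — x10 is true.
  4. (x9 | ~x6 | ~x8) — x9 is true.
  5. (x13 | ~x10 | ~x11) — ~x11 is true.
  6. (~x2 | ~x3 | x6) — x6 is true.
  7. (x1 | ~x8 | x13) — x1 is true.
  8. (x4 | x3 | ~x9) — x3 is true.
  9. (x6 | x12 | ~x5) — ~x5 is true.
  10. (~x9 | x8 | x10) — x8 is true.
  11. (~x8 | ~x13 | x12) — ~x13 is true.
  12. (~x13 | ~x8 | x2) — x2 is true.
  13. (~x7 | x13 | ~x11) — ~x11 is true.
  14. (~x2 | ~x9 | x12) — x12 is true.
  15. (~x8 | x9 | ~x7) — x9 is true.
  16. (x11 | ~x9 | x12) — x12 is true.
  17. (~x3 | x10 | ~x9) — x10 is true.
  18. (x8 | x9 | ~x6) — x8 is true.
  19. (~x3 | x8 | x2) — x8 is true.
  20. (~x4 | ~x10 | x7) — ~x4 is true.
  21. (x13 | ~x4 | ~x8) — ~x4 is true.
  22. (x1 | ~x11 | ~x7) — ~x11 is true.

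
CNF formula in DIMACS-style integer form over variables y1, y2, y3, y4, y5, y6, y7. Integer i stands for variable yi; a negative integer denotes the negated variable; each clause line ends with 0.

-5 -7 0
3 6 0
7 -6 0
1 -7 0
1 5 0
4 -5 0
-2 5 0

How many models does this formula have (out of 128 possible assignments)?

12

Split on y5, then y7.
  y5=1, y7=1: a clause becomes empty — 0.
  y5=1, y7=0: remaining (y1,y2,y3,y4,y6) ∈ {(0,0,1,1,0); (0,1,1,1,0); (1,0,1,1,0); (1,1,1,1,0)} — 4.
  y5=0, y7=1: y4 free; 3 ways for (y1,y2,y3,y6) × 2^1 = 6.
  y5=0, y7=0: remaining (y1,y2,y3,y4,y6) ∈ {(1,0,1,0,0); (1,0,1,1,0)} — 2.
Total: 0 + 4 + 6 + 2 = 12.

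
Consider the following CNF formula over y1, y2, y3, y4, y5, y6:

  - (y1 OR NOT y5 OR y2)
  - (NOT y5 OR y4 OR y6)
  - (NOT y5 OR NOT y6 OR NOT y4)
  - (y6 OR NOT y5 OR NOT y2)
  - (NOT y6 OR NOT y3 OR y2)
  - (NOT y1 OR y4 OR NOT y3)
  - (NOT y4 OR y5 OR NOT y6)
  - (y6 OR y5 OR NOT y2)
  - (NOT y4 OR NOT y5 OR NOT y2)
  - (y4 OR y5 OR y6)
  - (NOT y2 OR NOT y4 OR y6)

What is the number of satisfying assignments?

Split on y5, then y6.
  y5=1, y6=1: remaining (y1,y2,y3,y4) ∈ {(0,1,0,0); (0,1,1,0); (1,0,0,0); (1,1,0,0)} — 4.
  y5=1, y6=0: remaining (y1,y2,y3,y4) ∈ {(1,0,0,1); (1,0,1,1)} — 2.
  y5=0, y6=1: 5 of the 16 assignments to (y1,y2,y3,y4) work.
  y5=0, y6=0: remaining (y1,y2,y3,y4) ∈ {(0,0,0,1); (0,0,1,1); (1,0,0,1); (1,0,1,1)} — 4.
Total: 4 + 2 + 5 + 4 = 15.

15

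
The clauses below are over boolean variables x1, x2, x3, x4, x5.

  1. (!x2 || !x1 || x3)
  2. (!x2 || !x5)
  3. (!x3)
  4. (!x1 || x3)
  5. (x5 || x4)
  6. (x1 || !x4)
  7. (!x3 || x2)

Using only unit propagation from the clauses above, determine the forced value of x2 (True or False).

False

(!x3) stands alone — x3 = False.
(!x1 || x3) with x3 = False leaves only !x1, so x1 = False.
(x1 || !x4): since x1 = False, the clause reduces to (!x4). x4 = False.
In (x5 || x4), x4 is now false; x5 must hold, so x5 = True.
In (!x2 || !x5), !x5 is now false; !x2 must hold, so x2 = False.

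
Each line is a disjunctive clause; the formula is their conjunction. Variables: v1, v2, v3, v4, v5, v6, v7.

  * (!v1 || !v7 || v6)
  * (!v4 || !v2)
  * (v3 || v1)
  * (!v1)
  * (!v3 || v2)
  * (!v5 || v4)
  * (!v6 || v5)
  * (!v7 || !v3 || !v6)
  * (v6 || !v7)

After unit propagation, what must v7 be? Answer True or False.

False

Unit clause (!v1) sets v1 = False.
(v3 || v1) with v1 = False leaves only v3, so v3 = True.
From (!v3 || v2) and v3 = True: v2 = True.
(!v4 || !v2): since v2 = True, the clause reduces to (!v4). v4 = False.
(!v5 || v4): since v4 = False, the clause reduces to (!v5). v5 = False.
From (v5 || !v6) and v5 = False: v6 = False.
(!v7 || v6) with v6 = False leaves only !v7, so v7 = False.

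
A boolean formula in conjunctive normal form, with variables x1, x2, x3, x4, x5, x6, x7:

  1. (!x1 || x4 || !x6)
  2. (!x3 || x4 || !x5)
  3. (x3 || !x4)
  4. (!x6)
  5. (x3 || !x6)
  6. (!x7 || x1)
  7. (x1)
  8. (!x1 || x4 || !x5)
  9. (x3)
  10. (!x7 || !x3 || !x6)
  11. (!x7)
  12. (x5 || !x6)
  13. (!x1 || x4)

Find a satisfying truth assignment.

x1=T, x2=T, x3=T, x4=T, x5=F, x6=F, x7=F

Check each clause:
  1. (!x6 || x4 || !x1) — !x6 is true.
  2. (!x5 || x4 || !x3) — !x5 is true.
  3. (!x4 || x3) — x3 is true.
  4. (!x6) — !x6 is true.
  5. (x3 || !x6) — !x6 is true.
  6. (!x7 || x1) — x1 is true.
  7. (x1) — x1 is true.
  8. (x4 || !x5 || !x1) — !x5 is true.
  9. (x3) — x3 is true.
  10. (!x6 || !x3 || !x7) — !x7 is true.
  11. (!x7) — !x7 is true.
  12. (x5 || !x6) — !x6 is true.
  13. (x4 || !x1) — x4 is true.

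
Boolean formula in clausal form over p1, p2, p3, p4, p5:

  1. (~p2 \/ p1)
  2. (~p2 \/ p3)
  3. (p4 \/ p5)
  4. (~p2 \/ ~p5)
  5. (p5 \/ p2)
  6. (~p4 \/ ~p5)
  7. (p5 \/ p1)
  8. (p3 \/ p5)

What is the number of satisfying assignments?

5

The models are:
  p1=0 p2=0 p3=0 p4=0 p5=1
  p1=0 p2=0 p3=1 p4=0 p5=1
  p1=1 p2=0 p3=0 p4=0 p5=1
  p1=1 p2=0 p3=1 p4=0 p5=1
  p1=1 p2=1 p3=1 p4=1 p5=0
That's 5 in total.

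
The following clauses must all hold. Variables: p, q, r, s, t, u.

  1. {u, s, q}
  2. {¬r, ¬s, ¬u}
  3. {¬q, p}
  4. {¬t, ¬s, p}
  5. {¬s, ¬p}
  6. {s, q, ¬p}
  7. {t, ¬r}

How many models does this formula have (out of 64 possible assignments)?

11

Split on s, then p.
  s=T, p=T: a clause becomes empty — 0.
  s=T, p=F: remaining (q,r,t,u) ∈ {(F,F,F,F); (F,F,F,T)} — 2.
  s=F, p=T: u free; 3 ways for (q,r,t) × 2^1 = 6.
  s=F, p=F: remaining (q,r,t,u) ∈ {(F,F,F,T); (F,F,T,T); (F,T,T,T)} — 3.
Total: 0 + 2 + 6 + 3 = 11.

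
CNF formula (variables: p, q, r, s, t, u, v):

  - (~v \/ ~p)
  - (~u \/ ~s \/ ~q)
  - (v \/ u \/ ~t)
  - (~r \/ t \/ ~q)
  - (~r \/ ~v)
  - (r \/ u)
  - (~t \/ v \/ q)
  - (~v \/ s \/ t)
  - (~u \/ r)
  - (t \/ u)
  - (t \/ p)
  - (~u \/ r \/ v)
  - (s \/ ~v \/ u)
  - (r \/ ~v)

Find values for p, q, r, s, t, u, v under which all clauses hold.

Try p = False.
  then t is forced to True.
Branch on q: take q = True.
The remaining clauses are satisfied by r = True, s = False, u = True, v = False.
Every clause has at least one true literal under this assignment.

p=F, q=T, r=T, s=F, t=T, u=T, v=F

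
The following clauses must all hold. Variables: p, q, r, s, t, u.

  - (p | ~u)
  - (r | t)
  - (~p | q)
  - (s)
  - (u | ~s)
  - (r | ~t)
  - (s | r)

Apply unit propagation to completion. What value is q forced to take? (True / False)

True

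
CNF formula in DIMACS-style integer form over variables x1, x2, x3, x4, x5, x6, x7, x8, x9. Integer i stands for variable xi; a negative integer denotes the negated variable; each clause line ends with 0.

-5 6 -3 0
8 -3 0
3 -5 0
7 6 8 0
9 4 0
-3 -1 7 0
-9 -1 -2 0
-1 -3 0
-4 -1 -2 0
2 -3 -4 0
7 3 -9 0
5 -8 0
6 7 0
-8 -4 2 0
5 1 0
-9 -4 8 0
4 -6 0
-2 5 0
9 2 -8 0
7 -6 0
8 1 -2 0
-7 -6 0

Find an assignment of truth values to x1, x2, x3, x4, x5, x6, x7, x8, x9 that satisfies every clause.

x1 = T, x2 = F, x3 = F, x4 = T, x5 = F, x6 = F, x7 = T, x8 = F, x9 = F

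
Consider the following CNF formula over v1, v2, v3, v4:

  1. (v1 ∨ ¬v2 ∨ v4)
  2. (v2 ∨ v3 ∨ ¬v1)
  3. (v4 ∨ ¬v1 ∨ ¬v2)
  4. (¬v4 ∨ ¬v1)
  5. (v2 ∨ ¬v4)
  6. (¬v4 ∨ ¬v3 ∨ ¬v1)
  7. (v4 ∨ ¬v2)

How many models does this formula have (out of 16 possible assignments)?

Satisfying assignments:
  v1=0 v2=0 v3=0 v4=0
  v1=0 v2=0 v3=1 v4=0
  v1=0 v2=1 v3=0 v4=1
  v1=0 v2=1 v3=1 v4=1
  v1=1 v2=0 v3=1 v4=0
Count: 5.

5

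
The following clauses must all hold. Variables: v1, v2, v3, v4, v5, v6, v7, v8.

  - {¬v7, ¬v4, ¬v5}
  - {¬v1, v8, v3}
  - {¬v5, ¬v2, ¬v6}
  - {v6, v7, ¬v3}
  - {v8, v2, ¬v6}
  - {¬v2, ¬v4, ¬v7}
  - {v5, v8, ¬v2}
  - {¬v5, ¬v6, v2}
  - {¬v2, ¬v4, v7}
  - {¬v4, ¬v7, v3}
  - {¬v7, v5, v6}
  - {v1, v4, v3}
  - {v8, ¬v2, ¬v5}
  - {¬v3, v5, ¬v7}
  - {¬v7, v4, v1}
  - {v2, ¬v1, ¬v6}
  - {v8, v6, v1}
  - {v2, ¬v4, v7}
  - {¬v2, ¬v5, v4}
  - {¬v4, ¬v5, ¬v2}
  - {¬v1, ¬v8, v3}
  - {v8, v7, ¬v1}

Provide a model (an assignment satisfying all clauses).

v1 = 1, v2 = 0, v3 = 1, v4 = 0, v5 = 1, v6 = 0, v7 = 1, v8 = 0

Branch on v1: take v1 = True.
Set v2 = False and propagate.
  then v6 is forced to False.
Branch on v3: take v3 = True.
  then v7 is forced to True.
  then v5 is forced to True.
  then v4 is forced to False.
v8 is now unconstrained; take v8 = False.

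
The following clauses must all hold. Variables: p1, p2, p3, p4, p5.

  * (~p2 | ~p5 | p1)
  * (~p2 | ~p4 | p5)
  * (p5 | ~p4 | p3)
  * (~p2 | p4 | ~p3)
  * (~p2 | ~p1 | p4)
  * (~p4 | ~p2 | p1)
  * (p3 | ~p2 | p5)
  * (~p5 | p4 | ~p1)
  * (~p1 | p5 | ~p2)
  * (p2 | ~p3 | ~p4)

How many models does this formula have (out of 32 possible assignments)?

10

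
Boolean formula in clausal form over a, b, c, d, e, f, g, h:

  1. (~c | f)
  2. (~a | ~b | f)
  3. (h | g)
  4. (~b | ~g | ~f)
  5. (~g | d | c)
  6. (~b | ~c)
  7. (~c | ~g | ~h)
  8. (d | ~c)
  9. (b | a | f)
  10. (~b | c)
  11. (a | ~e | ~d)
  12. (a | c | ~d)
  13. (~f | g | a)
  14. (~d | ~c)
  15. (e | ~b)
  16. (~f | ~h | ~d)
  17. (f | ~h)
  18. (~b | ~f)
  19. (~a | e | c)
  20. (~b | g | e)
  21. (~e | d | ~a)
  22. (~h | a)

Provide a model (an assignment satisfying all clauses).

a=T, b=F, c=F, d=T, e=T, f=T, g=T, h=F

Check each clause:
  1. (f | ~c) — ~c is true.
  2. (~a | f | ~b) — ~b is true.
  3. (g | h) — g is true.
  4. (~g | ~f | ~b) — ~b is true.
  5. (~g | c | d) — d is true.
  6. (~b | ~c) — ~c is true.
  7. (~c | ~h | ~g) — ~h is true.
  8. (d | ~c) — d is true.
  9. (b | f | a) — a is true.
  10. (c | ~b) — ~b is true.
  11. (a | ~e | ~d) — a is true.
  12. (a | c | ~d) — a is true.
  13. (~f | a | g) — a is true.
  14. (~d | ~c) — ~c is true.
  15. (e | ~b) — e is true.
  16. (~h | ~f | ~d) — ~h is true.
  17. (f | ~h) — ~h is true.
  18. (~f | ~b) — ~b is true.
  19. (e | c | ~a) — e is true.
  20. (e | ~b | g) — e is true.
  21. (~a | d | ~e) — d is true.
  22. (a | ~h) — ~h is true.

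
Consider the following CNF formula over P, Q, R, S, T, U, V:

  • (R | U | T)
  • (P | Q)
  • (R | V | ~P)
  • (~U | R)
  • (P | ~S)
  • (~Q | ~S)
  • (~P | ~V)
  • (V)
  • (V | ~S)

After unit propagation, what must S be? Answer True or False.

False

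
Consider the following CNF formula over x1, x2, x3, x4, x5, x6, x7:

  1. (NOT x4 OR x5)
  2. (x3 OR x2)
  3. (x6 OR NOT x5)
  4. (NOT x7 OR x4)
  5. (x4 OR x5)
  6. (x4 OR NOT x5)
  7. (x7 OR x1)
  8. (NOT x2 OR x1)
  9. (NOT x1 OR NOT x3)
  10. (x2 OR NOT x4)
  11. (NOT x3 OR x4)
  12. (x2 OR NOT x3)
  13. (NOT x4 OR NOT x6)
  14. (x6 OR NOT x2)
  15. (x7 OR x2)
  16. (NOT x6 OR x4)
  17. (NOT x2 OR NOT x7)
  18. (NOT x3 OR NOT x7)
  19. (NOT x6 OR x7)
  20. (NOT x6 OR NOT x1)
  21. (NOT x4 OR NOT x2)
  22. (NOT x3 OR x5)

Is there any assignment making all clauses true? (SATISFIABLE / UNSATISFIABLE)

x4 = True:
  propagation gives x5=True, x6=True; an empty clause results — contradiction.
x4 = False:
  propagation gives x7=False, x5=True; an empty clause results — contradiction.
Every branch closes, so no satisfying assignment exists.

UNSATISFIABLE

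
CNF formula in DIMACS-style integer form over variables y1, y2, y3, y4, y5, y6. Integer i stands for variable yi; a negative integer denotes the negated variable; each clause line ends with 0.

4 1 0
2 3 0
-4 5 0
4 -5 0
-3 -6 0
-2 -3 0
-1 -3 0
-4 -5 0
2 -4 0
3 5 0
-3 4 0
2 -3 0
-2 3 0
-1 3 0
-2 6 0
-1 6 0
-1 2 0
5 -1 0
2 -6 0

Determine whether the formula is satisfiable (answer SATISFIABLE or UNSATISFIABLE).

y3 = True:
  propagation gives y6=False, y2=False; an empty clause results — contradiction.
y3 = False:
  propagation gives y2=True; an empty clause results — contradiction.
Every branch closes, so no satisfying assignment exists.

UNSATISFIABLE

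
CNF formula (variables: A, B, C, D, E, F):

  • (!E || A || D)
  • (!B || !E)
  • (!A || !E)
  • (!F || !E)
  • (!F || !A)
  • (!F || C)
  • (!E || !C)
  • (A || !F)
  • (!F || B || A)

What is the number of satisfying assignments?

17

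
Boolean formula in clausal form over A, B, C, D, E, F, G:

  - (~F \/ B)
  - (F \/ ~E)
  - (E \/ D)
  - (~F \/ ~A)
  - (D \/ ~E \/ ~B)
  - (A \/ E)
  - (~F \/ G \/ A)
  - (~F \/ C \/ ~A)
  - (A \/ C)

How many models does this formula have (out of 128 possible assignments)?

Split on A, then F.
  A=1, F=1: a clause becomes empty — 0.
  A=1, F=0: forces D=1; E=0; B, C, G free → 2^3 = 8.
  A=0, F=1: remaining (B,C,D,E,G) ∈ {(1,1,1,1,1)} — 1.
  A=0, F=0: a clause becomes empty — 0.
Total: 0 + 8 + 1 + 0 = 9.

9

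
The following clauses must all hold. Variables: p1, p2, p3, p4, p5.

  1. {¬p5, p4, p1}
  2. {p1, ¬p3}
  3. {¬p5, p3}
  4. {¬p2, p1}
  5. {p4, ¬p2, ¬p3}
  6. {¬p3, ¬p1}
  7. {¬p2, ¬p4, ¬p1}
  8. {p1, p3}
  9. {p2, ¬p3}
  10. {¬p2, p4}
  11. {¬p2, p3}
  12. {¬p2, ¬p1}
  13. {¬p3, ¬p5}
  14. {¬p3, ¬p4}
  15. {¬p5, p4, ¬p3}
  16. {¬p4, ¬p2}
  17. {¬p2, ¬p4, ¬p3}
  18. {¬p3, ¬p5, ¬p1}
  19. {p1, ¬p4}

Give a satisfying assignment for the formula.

p1 = T, p2 = F, p3 = F, p4 = F, p5 = F

Check each clause:
  1. {¬p5, p4, p1} — p1 is true.
  2. {p1, ¬p3} — p1 is true.
  3. {¬p5, p3} — ¬p5 is true.
  4. {¬p2, p1} — p1 is true.
  5. {¬p3, ¬p2, p4} — ¬p3 is true.
  6. {¬p3, ¬p1} — ¬p3 is true.
  7. {¬p1, ¬p2, ¬p4} — ¬p4 is true.
  8. {p3, p1} — p1 is true.
  9. {¬p3, p2} — ¬p3 is true.
  10. {¬p2, p4} — ¬p2 is true.
  11. {¬p2, p3} — ¬p2 is true.
  12. {¬p2, ¬p1} — ¬p2 is true.
  13. {¬p3, ¬p5} — ¬p5 is true.
  14. {¬p3, ¬p4} — ¬p4 is true.
  15. {¬p3, p4, ¬p5} — ¬p5 is true.
  16. {¬p4, ¬p2} — ¬p4 is true.
  17. {¬p4, ¬p2, ¬p3} — ¬p4 is true.
  18. {¬p1, ¬p5, ¬p3} — ¬p5 is true.
  19. {¬p4, p1} — p1 is true.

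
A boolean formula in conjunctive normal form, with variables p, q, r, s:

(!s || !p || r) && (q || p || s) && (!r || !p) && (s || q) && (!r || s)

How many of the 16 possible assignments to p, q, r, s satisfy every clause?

6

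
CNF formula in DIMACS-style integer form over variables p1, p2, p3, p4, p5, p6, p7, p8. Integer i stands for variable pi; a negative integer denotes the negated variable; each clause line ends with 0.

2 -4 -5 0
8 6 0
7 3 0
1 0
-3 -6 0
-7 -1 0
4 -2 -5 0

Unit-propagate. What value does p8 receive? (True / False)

(p1) is a unit clause: p1 = True.
(NOT p1 OR NOT p7) with p1 = True leaves only NOT p7, so p7 = False.
From (p7 OR p3) and p7 = False: p3 = True.
(NOT p3 OR NOT p6): since p3 = True, the clause reduces to (NOT p6). p6 = False.
From (p6 OR p8) and p6 = False: p8 = True.

True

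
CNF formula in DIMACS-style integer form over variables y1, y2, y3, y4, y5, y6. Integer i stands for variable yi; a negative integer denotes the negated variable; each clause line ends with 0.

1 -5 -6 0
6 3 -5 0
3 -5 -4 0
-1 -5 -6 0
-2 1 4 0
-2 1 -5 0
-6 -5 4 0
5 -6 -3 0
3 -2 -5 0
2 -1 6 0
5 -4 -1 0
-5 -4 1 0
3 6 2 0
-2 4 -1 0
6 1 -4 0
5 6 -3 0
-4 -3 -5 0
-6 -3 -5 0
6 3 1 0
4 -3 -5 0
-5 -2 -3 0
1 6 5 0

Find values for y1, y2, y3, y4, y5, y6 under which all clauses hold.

Set y1 = False and propagate.
Set y2 = False and propagate.
Try y3 = False.
  then y6 is forced to True.
  then y5 is forced to False.
y4 is now unconstrained; take y4 = True.

y1=False, y2=False, y3=False, y4=True, y5=False, y6=True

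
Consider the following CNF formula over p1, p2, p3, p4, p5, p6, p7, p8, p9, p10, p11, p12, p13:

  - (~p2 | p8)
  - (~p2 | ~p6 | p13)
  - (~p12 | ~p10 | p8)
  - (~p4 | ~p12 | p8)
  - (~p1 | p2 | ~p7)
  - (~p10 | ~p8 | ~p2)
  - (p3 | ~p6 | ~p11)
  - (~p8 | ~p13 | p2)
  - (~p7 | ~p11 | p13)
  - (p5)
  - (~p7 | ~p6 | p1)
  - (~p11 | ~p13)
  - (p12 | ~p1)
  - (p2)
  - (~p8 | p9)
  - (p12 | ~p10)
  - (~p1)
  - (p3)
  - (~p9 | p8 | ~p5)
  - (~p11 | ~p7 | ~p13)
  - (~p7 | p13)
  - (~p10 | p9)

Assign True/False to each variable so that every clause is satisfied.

The clause (p5) is unit: p5 must be True.
Unit propagation: (p2) forces p2 = True.
The clause (p8) is unit: p8 must be True.
The clause (~p10) is unit: p10 must be False.
(p9) is a unit clause, so p9 = True.
The clause (~p1) is unit: p1 must be False.
The clause (p3) is unit: p3 must be True.
p6 occurs only negated in the remaining clauses — set p6 = False.
p7 occurs only negated in the remaining clauses — set p7 = False.
Try p11 = False.
p4, p12, p13 are now unconstrained; take p4 = False, p12 = True, p13 = False.
Check each clause:
  1. (p8 | ~p2) — p8 is true.
  2. (~p2 | ~p6 | p13) — ~p6 is true.
  3. (p8 | ~p10 | ~p12) — p8 is true.
  4. (~p12 | ~p4 | p8) — p8 is true.
  5. (p2 | ~p7 | ~p1) — ~p7 is true.
  6. (~p8 | ~p10 | ~p2) — ~p10 is true.
  7. (~p6 | ~p11 | p3) — ~p6 is true.
  8. (~p8 | p2 | ~p13) — p2 is true.
  9. (p13 | ~p11 | ~p7) — ~p7 is true.
  10. (p5) — p5 is true.
  11. (~p7 | ~p6 | p1) — ~p6 is true.
  12. (~p13 | ~p11) — ~p13 is true.
  13. (~p1 | p12) — p12 is true.
  14. (p2) — p2 is true.
  15. (p9 | ~p8) — p9 is true.
  16. (~p10 | p12) — p12 is true.
  17. (~p1) — ~p1 is true.
  18. (p3) — p3 is true.
  19. (p8 | ~p9 | ~p5) — p8 is true.
  20. (~p13 | ~p11 | ~p7) — ~p7 is true.
  21. (~p7 | p13) — ~p7 is true.
  22. (p9 | ~p10) — p9 is true.

p1=0, p2=1, p3=1, p4=0, p5=1, p6=0, p7=0, p8=1, p9=1, p10=0, p11=0, p12=1, p13=0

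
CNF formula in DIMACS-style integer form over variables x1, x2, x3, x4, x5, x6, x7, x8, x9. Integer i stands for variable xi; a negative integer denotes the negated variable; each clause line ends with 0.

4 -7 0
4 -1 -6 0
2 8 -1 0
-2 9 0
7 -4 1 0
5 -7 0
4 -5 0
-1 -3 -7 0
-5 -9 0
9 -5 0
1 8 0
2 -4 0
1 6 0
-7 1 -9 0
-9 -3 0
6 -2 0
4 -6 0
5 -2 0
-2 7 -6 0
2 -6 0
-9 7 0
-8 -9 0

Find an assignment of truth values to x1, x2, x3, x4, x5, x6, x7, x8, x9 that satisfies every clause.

x1 = True, x2 = False, x3 = True, x4 = False, x5 = False, x6 = False, x7 = False, x8 = True, x9 = False

Check each clause:
  1. (~x7 \/ x4) — ~x7 is true.
  2. (~x6 \/ ~x1 \/ x4) — ~x6 is true.
  3. (x2 \/ x8 \/ ~x1) — x8 is true.
  4. (~x2 \/ x9) — ~x2 is true.
  5. (~x4 \/ x1 \/ x7) — x1 is true.
  6. (x5 \/ ~x7) — ~x7 is true.
  7. (~x5 \/ x4) — ~x5 is true.
  8. (~x7 \/ ~x1 \/ ~x3) — ~x7 is true.
  9. (~x5 \/ ~x9) — ~x5 is true.
  10. (~x5 \/ x9) — ~x5 is true.
  11. (x1 \/ x8) — x8 is true.
  12. (x2 \/ ~x4) — ~x4 is true.
  13. (x1 \/ x6) — x1 is true.
  14. (x1 \/ ~x7 \/ ~x9) — x1 is true.
  15. (~x9 \/ ~x3) — ~x9 is true.
  16. (~x2 \/ x6) — ~x2 is true.
  17. (x4 \/ ~x6) — ~x6 is true.
  18. (~x2 \/ x5) — ~x2 is true.
  19. (~x2 \/ ~x6 \/ x7) — ~x6 is true.
  20. (x2 \/ ~x6) — ~x6 is true.
  21. (~x9 \/ x7) — ~x9 is true.
  22. (~x8 \/ ~x9) — ~x9 is true.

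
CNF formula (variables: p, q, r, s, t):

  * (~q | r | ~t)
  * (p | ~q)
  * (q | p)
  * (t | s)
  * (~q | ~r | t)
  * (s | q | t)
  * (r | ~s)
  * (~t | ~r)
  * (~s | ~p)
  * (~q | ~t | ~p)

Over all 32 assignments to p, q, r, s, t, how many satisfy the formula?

1

The models are:
  p=1 q=0 r=0 s=0 t=1
Count: 1.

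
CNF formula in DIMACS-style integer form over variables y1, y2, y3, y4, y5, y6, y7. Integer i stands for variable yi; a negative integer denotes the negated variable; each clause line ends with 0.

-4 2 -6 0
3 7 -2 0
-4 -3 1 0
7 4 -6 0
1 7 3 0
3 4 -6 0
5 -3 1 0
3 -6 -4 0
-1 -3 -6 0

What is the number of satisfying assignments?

42

Case analysis on y3 and y4:
  y3=T, y4=T: forces y1=T; y6=F; y2, y5, y7 free → 2^3 = 8.
  y3=T, y4=F: y2 free; 7 ways for (y1,y5,y6,y7) × 2^1 = 14.
  y3=F, y4=T: y5 free; 5 ways for (y1,y2,y6,y7) × 2^1 = 10.
  y3=F, y4=F: y5 free; 5 ways for (y1,y2,y6,y7) × 2^1 = 10.
Total: 8 + 14 + 10 + 10 = 42.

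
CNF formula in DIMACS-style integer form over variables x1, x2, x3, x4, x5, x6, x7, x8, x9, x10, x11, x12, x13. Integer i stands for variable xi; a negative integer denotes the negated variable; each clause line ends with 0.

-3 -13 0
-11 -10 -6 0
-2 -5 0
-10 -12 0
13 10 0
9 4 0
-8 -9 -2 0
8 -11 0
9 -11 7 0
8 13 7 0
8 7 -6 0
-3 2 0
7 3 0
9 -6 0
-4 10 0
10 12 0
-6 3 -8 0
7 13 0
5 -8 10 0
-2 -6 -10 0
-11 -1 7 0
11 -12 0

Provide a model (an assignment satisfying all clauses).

x6 occurs only negated in the remaining clauses — set x6 = False.
Pure literal: x7 appears only positively; assign x7 = True.
Branch on x2: take x2 = False.
  then x3 is forced to False.
Branch on x4: take x4 = True.
  then x10 is forced to True.
  then x12 is forced to False.
For the remaining variables, x1 = True, x5 = False, x8 = False, x9 = False, x11 = False, x13 = False works.

x1=1, x2=0, x3=0, x4=1, x5=0, x6=0, x7=1, x8=0, x9=0, x10=1, x11=0, x12=0, x13=0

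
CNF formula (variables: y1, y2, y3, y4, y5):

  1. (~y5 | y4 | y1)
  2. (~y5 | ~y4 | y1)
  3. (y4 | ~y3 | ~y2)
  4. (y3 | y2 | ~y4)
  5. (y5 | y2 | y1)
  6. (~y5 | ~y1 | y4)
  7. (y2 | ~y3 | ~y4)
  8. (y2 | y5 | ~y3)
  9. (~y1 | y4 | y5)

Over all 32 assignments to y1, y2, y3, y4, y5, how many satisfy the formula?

Satisfying assignments:
  y1=F y2=T y3=F y4=F y5=F
  y1=F y2=T y3=F y4=T y5=F
  y1=F y2=T y3=T y4=T y5=F
  y1=T y2=T y3=F y4=T y5=F
  y1=T y2=T y3=F y4=T y5=T
  y1=T y2=T y3=T y4=T y5=F
  y1=T y2=T y3=T y4=T y5=T
That's 7 in total.

7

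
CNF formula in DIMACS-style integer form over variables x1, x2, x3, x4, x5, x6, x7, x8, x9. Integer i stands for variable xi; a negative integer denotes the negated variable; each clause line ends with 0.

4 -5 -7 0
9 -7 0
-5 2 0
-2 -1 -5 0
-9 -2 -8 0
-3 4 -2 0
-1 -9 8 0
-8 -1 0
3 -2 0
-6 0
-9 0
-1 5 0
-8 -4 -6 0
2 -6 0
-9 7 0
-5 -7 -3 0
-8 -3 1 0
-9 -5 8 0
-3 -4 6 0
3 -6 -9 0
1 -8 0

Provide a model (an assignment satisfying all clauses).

x1=0, x2=0, x3=0, x4=1, x5=0, x6=0, x7=0, x8=0, x9=0

(~x6) is a unit clause, so x6 = False.
(~x9) is a unit clause, so x9 = False.
(~x7) is a unit clause, so x7 = False.
Pure literal: x8 appears only negated; assign x8 = False.
Try x1 = False.
Set x2 = False and propagate.
  then x5 is forced to False.
For the remaining variables, x3 = False, x4 = True works.
Every clause has at least one true literal under this assignment.
Check each clause:
  1. (x4 | ~x7 | ~x5) — ~x7 is true.
  2. (~x7 | x9) — ~x7 is true.
  3. (x2 | ~x5) — ~x5 is true.
  4. (~x1 | ~x2 | ~x5) — ~x5 is true.
  5. (~x8 | ~x2 | ~x9) — ~x8 is true.
  6. (x4 | ~x2 | ~x3) — x4 is true.
  7. (x8 | ~x1 | ~x9) — ~x1 is true.
  8. (~x8 | ~x1) — ~x8 is true.
  9. (~x2 | x3) — ~x2 is true.
  10. (~x6) — ~x6 is true.
  11. (~x9) — ~x9 is true.
  12. (~x1 | x5) — ~x1 is true.
  13. (~x6 | ~x4 | ~x8) — ~x8 is true.
  14. (~x6 | x2) — ~x6 is true.
  15. (x7 | ~x9) — ~x9 is true.
  16. (~x7 | ~x5 | ~x3) — ~x7 is true.
  17. (~x3 | ~x8 | x1) — ~x8 is true.
  18. (~x9 | x8 | ~x5) — ~x5 is true.
  19. (~x4 | ~x3 | x6) — ~x3 is true.
  20. (~x9 | ~x6 | x3) — ~x6 is true.
  21. (x1 | ~x8) — ~x8 is true.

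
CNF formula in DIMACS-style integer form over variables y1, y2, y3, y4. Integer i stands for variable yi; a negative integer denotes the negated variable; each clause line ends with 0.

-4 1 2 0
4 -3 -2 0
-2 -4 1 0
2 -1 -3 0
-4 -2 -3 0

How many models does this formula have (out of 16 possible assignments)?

7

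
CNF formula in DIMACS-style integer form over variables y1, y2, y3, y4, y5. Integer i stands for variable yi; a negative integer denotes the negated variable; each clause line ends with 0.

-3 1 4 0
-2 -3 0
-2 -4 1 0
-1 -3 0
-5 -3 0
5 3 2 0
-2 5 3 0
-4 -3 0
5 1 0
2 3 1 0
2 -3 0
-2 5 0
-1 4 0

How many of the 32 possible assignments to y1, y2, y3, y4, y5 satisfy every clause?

Satisfying assignments:
  y1=F y2=T y3=F y4=F y5=T
  y1=T y2=F y3=F y4=T y5=T
  y1=T y2=T y3=F y4=T y5=T
That's 3 in total.

3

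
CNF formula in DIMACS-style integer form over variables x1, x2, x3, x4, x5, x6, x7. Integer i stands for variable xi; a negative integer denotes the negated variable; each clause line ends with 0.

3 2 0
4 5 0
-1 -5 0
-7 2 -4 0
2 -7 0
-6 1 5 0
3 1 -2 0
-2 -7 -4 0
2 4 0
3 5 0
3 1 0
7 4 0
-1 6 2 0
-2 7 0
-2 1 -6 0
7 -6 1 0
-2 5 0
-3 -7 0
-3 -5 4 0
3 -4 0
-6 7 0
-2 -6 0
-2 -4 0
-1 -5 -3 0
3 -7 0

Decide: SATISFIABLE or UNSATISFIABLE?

Try x1 = False.
  then x3 is forced to True.
  then x7 is forced to False.
  then x4 is forced to True.
  then x2 is forced to False.
  then x6 is forced to False.
x5 is now unconstrained; take x5 = False.
So x1=F, x2=F, x3=T, x4=T, x5=F, x6=F, x7=F is a satisfying assignment.

SATISFIABLE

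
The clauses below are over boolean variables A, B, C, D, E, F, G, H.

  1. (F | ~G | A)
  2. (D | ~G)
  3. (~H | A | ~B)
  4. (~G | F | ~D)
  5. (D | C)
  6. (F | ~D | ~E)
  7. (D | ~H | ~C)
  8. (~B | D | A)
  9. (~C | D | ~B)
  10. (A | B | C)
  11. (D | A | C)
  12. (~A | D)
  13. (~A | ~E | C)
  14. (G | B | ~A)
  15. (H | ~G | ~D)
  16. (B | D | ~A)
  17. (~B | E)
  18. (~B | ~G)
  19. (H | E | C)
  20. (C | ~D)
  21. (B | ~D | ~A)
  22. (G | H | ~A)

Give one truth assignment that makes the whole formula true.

F occurs only positively in the remaining clauses — set F = True.
Set A = False and propagate.
Set B = False and propagate.
  then C is forced to True.
Set D = False and propagate.
  then G is forced to False.
  then H is forced to False.
E is now unconstrained; take E = True.
Check each clause:
  1. (A | F | ~G) — ~G is true.
  2. (~G | D) — ~G is true.
  3. (~B | ~H | A) — ~H is true.
  4. (~D | ~G | F) — ~G is true.
  5. (D | C) — C is true.
  6. (~D | F | ~E) — ~D is true.
  7. (~H | ~C | D) — ~H is true.
  8. (D | ~B | A) — ~B is true.
  9. (~C | D | ~B) — ~B is true.
  10. (A | C | B) — C is true.
  11. (D | C | A) — C is true.
  12. (~A | D) — ~A is true.
  13. (~A | C | ~E) — C is true.
  14. (~A | B | G) — ~A is true.
  15. (~D | ~G | H) — ~G is true.
  16. (D | B | ~A) — ~A is true.
  17. (~B | E) — E is true.
  18. (~G | ~B) — ~G is true.
  19. (C | E | H) — C is true.
  20. (C | ~D) — C is true.
  21. (~D | ~A | B) — ~D is true.
  22. (G | ~A | H) — ~A is true.

A = 0  B = 0  C = 1  D = 0  E = 1  F = 1  G = 0  H = 0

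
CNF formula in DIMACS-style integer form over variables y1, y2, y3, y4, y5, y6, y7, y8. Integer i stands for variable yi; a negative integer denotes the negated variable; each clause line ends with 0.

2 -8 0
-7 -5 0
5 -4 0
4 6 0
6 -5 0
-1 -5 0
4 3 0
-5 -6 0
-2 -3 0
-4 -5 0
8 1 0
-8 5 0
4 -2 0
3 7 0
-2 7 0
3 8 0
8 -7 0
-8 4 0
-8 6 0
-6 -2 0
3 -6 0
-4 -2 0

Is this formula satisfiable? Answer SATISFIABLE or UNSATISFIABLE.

Try y1 = True.
  then y5 is forced to False.
  then y4 is forced to False.
  then y6 is forced to True.
  then y3 is forced to True.
  then y2 is forced to False.
  then y8 is forced to False.
  then y7 is forced to False.
Every clause has at least one true literal under this assignment.
So y1=T  y2=F  y3=T  y4=F  y5=F  y6=T  y7=F  y8=F is a satisfying assignment.

SATISFIABLE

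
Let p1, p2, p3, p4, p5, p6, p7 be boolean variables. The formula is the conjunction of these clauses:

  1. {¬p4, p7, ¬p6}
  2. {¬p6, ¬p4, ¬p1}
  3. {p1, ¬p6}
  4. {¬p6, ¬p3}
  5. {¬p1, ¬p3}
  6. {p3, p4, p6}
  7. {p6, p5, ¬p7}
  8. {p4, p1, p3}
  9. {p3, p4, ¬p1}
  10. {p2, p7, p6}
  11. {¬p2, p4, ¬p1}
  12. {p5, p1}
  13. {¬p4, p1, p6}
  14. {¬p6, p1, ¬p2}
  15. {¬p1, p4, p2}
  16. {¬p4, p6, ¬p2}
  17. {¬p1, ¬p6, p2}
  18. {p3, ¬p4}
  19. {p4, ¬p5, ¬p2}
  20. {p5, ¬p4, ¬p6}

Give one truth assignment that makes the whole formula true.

p1=F  p2=F  p3=T  p4=F  p5=T  p6=F  p7=T

Check each clause:
  1. {p7, ¬p4, ¬p6} — ¬p6 is true.
  2. {¬p1, ¬p4, ¬p6} — ¬p6 is true.
  3. {p1, ¬p6} — ¬p6 is true.
  4. {¬p6, ¬p3} — ¬p6 is true.
  5. {¬p3, ¬p1} — ¬p1 is true.
  6. {p3, p6, p4} — p3 is true.
  7. {p5, ¬p7, p6} — p5 is true.
  8. {p1, p4, p3} — p3 is true.
  9. {¬p1, p4, p3} — p3 is true.
  10. {p7, p2, p6} — p7 is true.
  11. {p4, ¬p1, ¬p2} — ¬p2 is true.
  12. {p1, p5} — p5 is true.
  13. {p6, ¬p4, p1} — ¬p4 is true.
  14. {¬p6, p1, ¬p2} — ¬p6 is true.
  15. {p2, ¬p1, p4} — ¬p1 is true.
  16. {¬p2, p6, ¬p4} — ¬p4 is true.
  17. {¬p1, p2, ¬p6} — ¬p6 is true.
  18. {¬p4, p3} — p3 is true.
  19. {¬p5, p4, ¬p2} — ¬p2 is true.
  20. {p5, ¬p4, ¬p6} — ¬p6 is true.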